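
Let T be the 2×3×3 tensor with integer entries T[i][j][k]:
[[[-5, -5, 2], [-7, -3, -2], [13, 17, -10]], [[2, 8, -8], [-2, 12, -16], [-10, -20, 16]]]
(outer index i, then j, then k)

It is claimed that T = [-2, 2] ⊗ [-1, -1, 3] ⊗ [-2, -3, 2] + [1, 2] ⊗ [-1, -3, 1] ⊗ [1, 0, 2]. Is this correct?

No

Reconstruct entry (0,0,1) from the claimed factors: Σₗ aₗ[0]bₗ[0]cₗ[1] = (-2)·(-1)·(-3) + (1)·(-1)·(0) = -6, but T[0,0,1] = -5. The claim is false.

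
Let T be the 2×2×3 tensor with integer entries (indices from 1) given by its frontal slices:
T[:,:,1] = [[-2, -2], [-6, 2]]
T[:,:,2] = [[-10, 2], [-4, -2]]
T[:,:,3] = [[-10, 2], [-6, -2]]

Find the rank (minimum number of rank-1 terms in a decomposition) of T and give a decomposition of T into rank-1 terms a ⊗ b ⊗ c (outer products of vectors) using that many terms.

Lower bound: in the mode-3 unfolding of T (rows indexed by k, columns by (i,j)) the 3×3 minor on rows k ∈ {1, 2, 3}, columns (i,j) ∈ {(1,1), (1,2), (2,1)} is det [[-2, -2, -6], [-10, 2, -4], [-10, 2, -6]] = 48 ≠ 0, so that unfolding has rank ≥ 3 and hence rank(T) ≥ 3 (CP rank is at least every unfolding rank, though it can be larger).
Upper bound: T is a sum of 3 rank-1 terms, T = [0, 1] ⊗ [1, 0] ⊗ [0, 2, 0] + [1, -1] ⊗ [1, -1] ⊗ [2, -2, -2] + [1, 1] ⊗ [1, 0] ⊗ [-4, -8, -8] (one valid choice — decompositions are not unique — normalised so each a, b is primitive with positive first nonzero entry; check it by expanding all entries), so rank(T) ≤ 3.
These bounds meet, so rank(T) = 3.

rank(T) = 3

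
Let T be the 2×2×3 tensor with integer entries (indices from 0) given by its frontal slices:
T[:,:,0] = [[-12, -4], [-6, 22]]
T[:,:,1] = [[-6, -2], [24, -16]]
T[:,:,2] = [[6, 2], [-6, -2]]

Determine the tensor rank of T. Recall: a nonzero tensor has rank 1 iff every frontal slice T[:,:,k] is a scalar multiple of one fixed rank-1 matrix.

Lower bound: in the mode-1 unfolding of T (rows indexed by i, columns by (j,k)) the 2×2 minor on rows i ∈ {0, 1}, columns (j,k) ∈ {(0,0), (0,1)} is det [[-12, -6], [-6, 24]] = -324 ≠ 0, so that unfolding has rank ≥ 2 and hence rank(T) ≥ 2 (CP rank is at least every unfolding rank, though it can be larger).
Upper bound: with S_k = T[:,:,k], the two rank-1 terms a₁b₁ᵀ, a₂b₂ᵀ are the rank-1 members of the pencil x·S₀ + y·S₁.
det(x·S₀ + y·S₁) is −288·x² + 144·xy + 144·y² = (-144)·(x − y)(2·x + y), vanishing at (x:y) = (1:1) and (1:-2).
M₁ = S₀ + S₁ = [[-18, -6], [18, 6]] = (-6)·[1, -1][3, 1]ᵀ and M₂ = S₀ − 2·S₁ = [[0, 0], [-54, 54]] = (-54)·[0, 1][1, -1]ᵀ, so take a₁ = [1, -1], b₁ = [3, 1], a₂ = [0, 1], b₂ = [1, -1].
Each slice is an integer combination of E₁ = a₁b₁ᵀ and E₂ = a₂b₂ᵀ: S₀ = −4·E₁ − 18·E₂, S₁ = −2·E₁ + 18·E₂, S₂ = 2·E₁; reading off coefficients, c₁ = [-4, -2, 2] and c₂ = [-18, 18, 0].
Hence T = [1, -1] ⊗ [3, 1] ⊗ [-4, -2, 2] + [0, 1] ⊗ [1, -1] ⊗ [-18, 18, 0], so rank(T) ≤ 2.
These bounds meet, so rank(T) = 2.

2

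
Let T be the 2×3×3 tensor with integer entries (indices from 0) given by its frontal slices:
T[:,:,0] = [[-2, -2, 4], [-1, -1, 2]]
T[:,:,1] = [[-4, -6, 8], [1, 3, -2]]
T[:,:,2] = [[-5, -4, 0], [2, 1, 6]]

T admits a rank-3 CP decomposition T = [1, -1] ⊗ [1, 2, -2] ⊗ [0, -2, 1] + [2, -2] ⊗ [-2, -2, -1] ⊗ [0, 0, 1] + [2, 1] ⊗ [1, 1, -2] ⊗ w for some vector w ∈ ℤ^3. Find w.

Subtract the known terms from T to get the rank-1 residual R = [2, 1] ⊗ [1, 1, -2] ⊗ w, so R[i,j,k] = a[i]·b[j]·w[k]. Pick indices with nonzero a[0]·b[0] = (2)·(1) = 2. Only the fibre through (0,0,·) is needed: R[0,0,:] = T[0,0,:] − Σₗ aₗ[0]bₗ[0]cₗ = [-2, -4, -5] − (1)·(1)·[0, -2, 1] − (2)·(-2)·[0, 0, 1] = [-2, -2, -2]. Then w[k] = R[0,0,k] / 2 for each k, giving w = [-2, -2, -2] / 2 = [-1, -1, -1].

w = [-1, -1, -1]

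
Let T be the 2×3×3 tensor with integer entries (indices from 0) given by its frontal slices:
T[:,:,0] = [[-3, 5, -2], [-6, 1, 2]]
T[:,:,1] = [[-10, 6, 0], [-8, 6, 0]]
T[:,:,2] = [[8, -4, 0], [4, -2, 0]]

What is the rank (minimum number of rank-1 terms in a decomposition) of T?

Lower bound: the mode-2 unfolding of T (rows indexed by j, columns by (i,k) = (0,0), (0,1), (0,2), (1,0), (1,1), (1,2)) is [[-3, -10, 8, -6, -8, 4], [5, 6, -4, 1, 6, -2], [-2, 0, 0, 2, 0, 0]].
There the 3×3 minor on rows j ∈ {0, 1, 2}, columns (i,k) ∈ {(0,0), (0,1), (0,2)} is det [[-3, -10, 8], [5, 6, -4], [-2, 0, 0]] = 16 ≠ 0, so this unfolding has rank ≥ 3; CP rank is at least every unfolding rank, so rank(T) ≥ 3. (Flattening ranks never certify an upper bound on CP rank; for that we must actually write T with 3 rank-1 terms.)
Upper bound: T is a sum of 3 rank-1 terms, T = [1, -1] ⊗ [1, 1, -1] ⊗ [2, 0, 0] + [1, 2] ⊗ [1, -1, 0] ⊗ [-1, -2, 0] + [2, 1] ⊗ [2, -1, 0] ⊗ [-1, -2, 2] (written with every a and b primitive with positive leading entry and the scale carried by c; CP decompositions are not unique, and this one is verified by expanding entrywise), so rank(T) ≤ 3.
These bounds meet, so rank(T) = 3.

3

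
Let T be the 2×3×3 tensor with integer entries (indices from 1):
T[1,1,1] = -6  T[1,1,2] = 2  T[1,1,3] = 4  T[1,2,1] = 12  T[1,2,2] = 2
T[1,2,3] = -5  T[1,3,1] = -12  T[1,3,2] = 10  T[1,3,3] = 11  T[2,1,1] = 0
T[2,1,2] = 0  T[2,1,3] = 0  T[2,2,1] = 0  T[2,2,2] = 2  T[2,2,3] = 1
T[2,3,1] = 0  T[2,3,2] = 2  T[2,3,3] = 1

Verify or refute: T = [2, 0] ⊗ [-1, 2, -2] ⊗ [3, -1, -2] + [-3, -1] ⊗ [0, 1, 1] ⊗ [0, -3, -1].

Reconstruct entry (1,2,2) from the claimed factors: Σₗ aₗ[1]bₗ[2]cₗ[2] = (2)·(2)·(-1) + (-3)·(1)·(-3) = 5, but T[1,2,2] = 2. The claim is false.

No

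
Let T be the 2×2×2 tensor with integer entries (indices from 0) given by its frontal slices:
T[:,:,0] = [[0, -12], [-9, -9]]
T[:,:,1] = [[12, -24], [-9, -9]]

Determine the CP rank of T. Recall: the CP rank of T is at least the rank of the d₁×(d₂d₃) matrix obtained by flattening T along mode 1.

2

Lower bound: in the mode-1 unfolding of T (rows indexed by i, columns by (j,k)) the 2×2 minor on rows i ∈ {0, 1}, columns (j,k) ∈ {(0,0), (0,1)} is det [[0, 12], [-9, -9]] = 108 ≠ 0, so that unfolding has rank ≥ 2 and hence rank(T) ≥ 2 (CP rank is at least every unfolding rank, though it can be larger).
Upper bound: with S_k = T[:,:,k], the two rank-1 terms a₁b₁ᵀ, a₂b₂ᵀ are the rank-1 members of the pencil x·S₀ + y·S₁.
det(x·S₀ + y·S₁) is −108·x² − 432·xy − 324·y² = (-108)·(x + 3·y)(x + y), vanishing at (x:y) = (3:-1) and (1:-1).
M₁ = 3·S₀ − S₁ = [[-12, -12], [-18, -18]] = (-6)·[2, 3][1, 1]ᵀ and M₂ = S₀ − S₁ = [[-12, 12], [0, 0]] = (-12)·[1, 0][1, -1]ᵀ, so take a₁ = [2, 3], b₁ = [1, 1], a₂ = [1, 0], b₂ = [1, -1].
Each slice is an integer combination of E₁ = a₁b₁ᵀ and E₂ = a₂b₂ᵀ: S₀ = −3·E₁ + 6·E₂, S₁ = −3·E₁ + 18·E₂; reading off coefficients, c₁ = [-3, -3] and c₂ = [6, 18].
Hence T = [2, 3] ∘ [1, 1] ∘ [-3, -3] + [1, 0] ∘ [1, -1] ∘ [6, 18], so rank(T) ≤ 2.
These bounds meet, so rank(T) = 2.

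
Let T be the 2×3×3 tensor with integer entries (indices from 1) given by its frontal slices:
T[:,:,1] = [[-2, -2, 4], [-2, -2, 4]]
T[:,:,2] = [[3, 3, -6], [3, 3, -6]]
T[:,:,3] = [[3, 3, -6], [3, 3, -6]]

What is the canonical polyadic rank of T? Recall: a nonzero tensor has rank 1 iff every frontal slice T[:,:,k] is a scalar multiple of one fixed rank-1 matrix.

1

Lower bound: T ≠ 0 (e.g. T[1,1,1] = -2), so rank(T) ≥ 1.
Upper bound: if T = a ⊗ b ⊗ c then every fibre of T is a multiple of the corresponding factor, so read the factors off the fibres through the nonzero entry T[1,1,1] = -2.
The mode-1 fibre T[:,1,1] = [-2, -2] gives a = [1, 1] (primitive direction); the mode-2 fibre T[1,:,1] = [-2, -2, 4] gives b = [1, 1, -2]; then c[k] = T[1,1,k] / (a[1]·b[1]) = [-2, 3, 3] / 1 = [-2, 3, 3].
Expanding [1, 1] ⊗ [1, 1, -2] ⊗ [-2, 3, 3] reproduces all 18 entries of T, so T = [1, 1] ⊗ [1, 1, -2] ⊗ [-2, 3, 3] and rank(T) ≤ 1.
These bounds meet, so rank(T) = 1.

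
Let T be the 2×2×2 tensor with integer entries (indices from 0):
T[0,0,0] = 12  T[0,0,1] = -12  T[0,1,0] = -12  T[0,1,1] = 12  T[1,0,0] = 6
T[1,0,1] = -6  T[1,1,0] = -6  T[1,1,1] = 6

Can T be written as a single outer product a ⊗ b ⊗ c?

The mode-1 fibre T[:,0,0] = [12, 6] gives a = [2, 1] (primitive direction); the mode-2 fibre T[0,:,0] = [12, -12] gives b = [1, -1]; then c[k] = T[0,0,k] / (a[0]·b[0]) = [12, -12] / 2 = [6, -6].
Expanding [2, 1] ⊗ [1, -1] ⊗ [6, -6] reproduces all 8 entries of T, so T = [2, 1] ⊗ [1, -1] ⊗ [6, -6] and rank(T) ≤ 1.
Equivalently every frontal slice T[:,:,k] is c[k] times the rank-1 matrix [2, 1] ⊗ [1, -1]. So T has rank 1 (it is nonzero).

Yes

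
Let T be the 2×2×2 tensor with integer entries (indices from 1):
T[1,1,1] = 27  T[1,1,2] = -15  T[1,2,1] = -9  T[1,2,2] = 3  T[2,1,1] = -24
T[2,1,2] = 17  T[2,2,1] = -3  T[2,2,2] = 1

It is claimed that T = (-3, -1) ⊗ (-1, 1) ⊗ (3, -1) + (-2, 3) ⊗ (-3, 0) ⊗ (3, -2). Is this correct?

Reconstruct entrywise from the claimed factors. For example, T[2,1,2] = 17 and Σₗ aₗ[2]bₗ[1]cₗ[2] = (-1)·(-1)·(-1) + (3)·(-3)·(-2) = 17; checking all 8 entries, every one matches. The claim holds.

Yes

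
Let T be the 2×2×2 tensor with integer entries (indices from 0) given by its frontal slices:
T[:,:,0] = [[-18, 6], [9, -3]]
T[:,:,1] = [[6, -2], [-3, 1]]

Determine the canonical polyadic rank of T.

1

Lower bound: T ≠ 0 (e.g. T[0,0,0] = -18), so rank(T) ≥ 1.
Upper bound: if T = a ⊗ b ⊗ c then every fibre of T is a multiple of the corresponding factor, so read the factors off the fibres through the nonzero entry T[0,0,0] = -18.
The mode-1 fibre T[:,0,0] = [-18, 9] gives a = [2, -1] (primitive direction); the mode-2 fibre T[0,:,0] = [-18, 6] gives b = [3, -1]; then c[k] = T[0,0,k] / (a[0]·b[0]) = [-18, 6] / 6 = [-3, 1].
Expanding [2, -1] ⊗ [3, -1] ⊗ [-3, 1] reproduces all 8 entries of T, so T = [2, -1] ⊗ [3, -1] ⊗ [-3, 1] and rank(T) ≤ 1.
These bounds meet, so rank(T) = 1.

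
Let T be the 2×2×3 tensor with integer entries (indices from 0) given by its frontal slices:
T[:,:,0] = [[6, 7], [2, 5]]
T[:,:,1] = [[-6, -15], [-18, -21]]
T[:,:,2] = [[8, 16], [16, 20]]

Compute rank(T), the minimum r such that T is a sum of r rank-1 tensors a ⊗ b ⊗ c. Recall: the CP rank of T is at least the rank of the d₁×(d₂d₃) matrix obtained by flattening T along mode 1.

Lower bound: the mode-2 unfolding of T (rows indexed by j, columns by (i,k) = (0,0), (0,1), (0,2), (1,0), (1,1), (1,2)) is [[6, -6, 8, 2, -18, 16], [7, -15, 16, 5, -21, 20]].
There the 2×2 minor on rows j ∈ {0, 1}, columns (i,k) ∈ {(0,0), (0,1)} is det [[6, -6], [7, -15]] = -48 ≠ 0, so this unfolding has rank ≥ 2; CP rank is at least every unfolding rank, so rank(T) ≥ 2. (This is only a lower bound: in general the CP rank may exceed every unfolding rank, so we still need to exhibit 2 rank-1 terms summing to T.)
Upper bound — finding two terms. Write S_k = T[:,:,k] for the frontal slices: S₀ = [[6, 7], [2, 5]], S₁ = [[-6, -15], [-18, -21]], S₂ = [[8, 16], [16, 20]].
If T = a₁ ⊗ b₁ ⊗ c₁ + a₂ ⊗ b₂ ⊗ c₂ then each S_k = c₁[k]·a₁b₁ᵀ + c₂[k]·a₂b₂ᵀ. S₀ and S₁ are linearly independent, so a₁b₁ᵀ and a₂b₂ᵀ must span the same plane of matrices: they are the rank-1 matrices of the form x·S₀ + y·S₁.
det(x·S₀ + y·S₁) is 16·x² − 144·y² = 16·(x − 3·y)(x + 3·y), vanishing at (x:y) = (3:1) and (3:-1).
M₁ = 3·S₀ + S₁ = [[12, 6], [-12, -6]] = 6·[1, -1][2, 1]ᵀ and M₂ = 3·S₀ − S₁ = [[24, 36], [24, 36]] = 12·[1, 1][2, 3]ᵀ, so take a₁ = [1, -1], b₁ = [2, 1], a₂ = [1, 1], b₂ = [2, 3].
Each slice is an integer combination of E₁ = a₁b₁ᵀ and E₂ = a₂b₂ᵀ: S₀ = E₁ + 2·E₂, S₁ = 3·E₁ − 6·E₂, S₂ = −2·E₁ + 6·E₂; reading off coefficients, c₁ = [1, 3, -2] and c₂ = [2, -6, 6].
Hence T = [1, -1] ⊗ [2, 1] ⊗ [1, 3, -2] + [1, 1] ⊗ [2, 3] ⊗ [2, -6, 6], so rank(T) ≤ 2.
These bounds meet, so rank(T) = 2.

2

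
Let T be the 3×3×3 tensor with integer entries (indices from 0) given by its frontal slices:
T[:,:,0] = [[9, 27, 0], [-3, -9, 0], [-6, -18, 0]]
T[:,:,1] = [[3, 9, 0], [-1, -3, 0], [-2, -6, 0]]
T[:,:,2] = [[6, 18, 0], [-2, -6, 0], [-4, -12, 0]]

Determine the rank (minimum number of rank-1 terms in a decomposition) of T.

Lower bound: T ≠ 0 (e.g. T[0,0,0] = 9), so rank(T) ≥ 1.
Upper bound: the mode-1 fibre T[:,0,0] = [9, -3, -6] gives a = (3, -1, -2) (primitive direction); the mode-2 fibre T[0,:,0] = [9, 27, 0] gives b = (1, 3, 0); then c[k] = T[0,0,k] / (a[0]·b[0]) = [9, 3, 6] / 3 = (3, 1, 2).
Expanding (3, -1, -2) ∘ (1, 3, 0) ∘ (3, 1, 2) reproduces all 27 entries of T, so T = (3, -1, -2) ∘ (1, 3, 0) ∘ (3, 1, 2) and rank(T) ≤ 1.
These bounds meet, so rank(T) = 1.

1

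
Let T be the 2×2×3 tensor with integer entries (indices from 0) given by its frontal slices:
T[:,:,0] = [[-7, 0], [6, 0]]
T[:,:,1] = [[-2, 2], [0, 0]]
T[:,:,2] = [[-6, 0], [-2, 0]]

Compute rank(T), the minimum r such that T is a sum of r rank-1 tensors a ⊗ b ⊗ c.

Lower bound: the mode-3 unfolding of T (rows indexed by k, columns by (i,j) = (0,0), (0,1), (1,0), (1,1)) is [[-7, 0, 6, 0], [-2, 2, 0, 0], [-6, 0, -2, 0]].
There the 3×3 minor on rows k ∈ {0, 1, 2}, columns (i,j) ∈ {(0,0), (0,1), (1,0)} is det [[-7, 0, 6], [-2, 2, 0], [-6, 0, -2]] = 100 ≠ 0, so this unfolding has rank ≥ 3; CP rank is at least every unfolding rank, so rank(T) ≥ 3. (This is only a lower bound: in general the CP rank may exceed every unfolding rank, so we still need to exhibit 3 rank-1 terms summing to T.)
Upper bound: T is a sum of 3 rank-1 terms, T = [1, 0] ⊗ [1, -1] ⊗ [0, -2, 0] + [1, 2] ⊗ [1, 0] ⊗ [1, 0, -2] + [2, -1] ⊗ [1, 0] ⊗ [-4, 0, -2] (written with every a and b primitive with positive leading entry and the scale carried by c; CP decompositions are not unique, and this one is verified by expanding entrywise), so rank(T) ≤ 3.
These bounds meet, so rank(T) = 3.

3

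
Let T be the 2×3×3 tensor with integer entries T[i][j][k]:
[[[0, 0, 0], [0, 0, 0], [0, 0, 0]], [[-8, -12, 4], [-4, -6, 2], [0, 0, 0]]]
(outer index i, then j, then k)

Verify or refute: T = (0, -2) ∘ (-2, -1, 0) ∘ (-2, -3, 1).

Yes

Reconstruct entrywise from the claimed factors. For example, T[0,1,1] = 0 and Σₗ aₗ[0]bₗ[1]cₗ[1] = (0)·(-1)·(-3) = 0; checking all 18 entries, every one matches. The claim holds.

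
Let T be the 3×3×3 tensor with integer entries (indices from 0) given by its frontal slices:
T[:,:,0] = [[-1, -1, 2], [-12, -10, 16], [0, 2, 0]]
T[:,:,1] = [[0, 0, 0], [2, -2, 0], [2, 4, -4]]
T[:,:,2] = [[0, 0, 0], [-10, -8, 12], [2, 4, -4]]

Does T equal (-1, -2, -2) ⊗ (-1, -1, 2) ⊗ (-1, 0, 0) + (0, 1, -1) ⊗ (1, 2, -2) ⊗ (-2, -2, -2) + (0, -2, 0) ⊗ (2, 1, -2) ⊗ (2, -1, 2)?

Reconstruct entrywise from the claimed factors. For example, T[0,0,2] = 0 and Σₗ aₗ[0]bₗ[0]cₗ[2] = (-1)·(-1)·(0) + (0)·(1)·(-2) + (0)·(2)·(2) = 0; checking all 27 entries, every one matches. The claim holds.

Yes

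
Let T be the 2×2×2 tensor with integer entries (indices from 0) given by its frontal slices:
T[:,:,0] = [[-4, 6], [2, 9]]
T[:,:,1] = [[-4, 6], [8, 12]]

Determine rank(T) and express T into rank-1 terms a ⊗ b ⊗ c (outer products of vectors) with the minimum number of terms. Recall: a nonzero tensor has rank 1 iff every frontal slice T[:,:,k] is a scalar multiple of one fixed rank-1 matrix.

Lower bound: the mode-3 unfolding of T (rows indexed by k, columns by (i,j) = (0,0), (0,1), (1,0), (1,1)) is [[-4, 6, 2, 9], [-4, 6, 8, 12]].
There the 2×2 minor on rows k ∈ {0, 1}, columns (i,j) ∈ {(0,0), (1,0)} is det [[-4, 2], [-4, 8]] = -24 ≠ 0, so this unfolding has rank ≥ 2; CP rank is at least every unfolding rank, so rank(T) ≥ 2. (Flattening ranks never certify an upper bound on CP rank; for that we must actually write T with 2 rank-1 terms.)
Upper bound — finding two terms. Write S_k = T[:,:,k] for the frontal slices: S₀ = [[-4, 6], [2, 9]], S₁ = [[-4, 6], [8, 12]].
If T = a₁ ⊗ b₁ ⊗ c₁ + a₂ ⊗ b₂ ⊗ c₂ then each S_k = c₁[k]·a₁b₁ᵀ + c₂[k]·a₂b₂ᵀ. S₀ and S₁ are linearly independent, so a₁b₁ᵀ and a₂b₂ᵀ must span the same plane of matrices: they are the rank-1 matrices of the form x·S₀ + y·S₁.
det(x·S₀ + y·S₁) is −48·x² − 144·xy − 96·y² = (-48)·(x + 2·y)(x + y), vanishing at (x:y) = (2:-1) and (1:-1).
M₁ = 2·S₀ − S₁ = [[-4, 6], [-4, 6]] = (-2)·[1, 1][2, -3]ᵀ and M₂ = S₀ − S₁ = [[0, 0], [-6, -3]] = (-3)·[0, 1][2, 1]ᵀ, so take a₁ = [1, 1], b₁ = [2, -3], a₂ = [0, 1], b₂ = [2, 1].
Each slice is an integer combination of E₁ = a₁b₁ᵀ and E₂ = a₂b₂ᵀ: S₀ = −2·E₁ + 3·E₂, S₁ = −2·E₁ + 6·E₂; reading off coefficients, c₁ = [-2, -2] and c₂ = [3, 6].
Hence T = [1, 1] ⊗ [2, -3] ⊗ [-2, -2] + [0, 1] ⊗ [2, 1] ⊗ [3, 6], so rank(T) ≤ 2.
These bounds meet, so rank(T) = 2.
Check entry T[1,0,0] = 2: (1)·(2)·(-2) + (1)·(2)·(3) = 2.

rank(T) = 2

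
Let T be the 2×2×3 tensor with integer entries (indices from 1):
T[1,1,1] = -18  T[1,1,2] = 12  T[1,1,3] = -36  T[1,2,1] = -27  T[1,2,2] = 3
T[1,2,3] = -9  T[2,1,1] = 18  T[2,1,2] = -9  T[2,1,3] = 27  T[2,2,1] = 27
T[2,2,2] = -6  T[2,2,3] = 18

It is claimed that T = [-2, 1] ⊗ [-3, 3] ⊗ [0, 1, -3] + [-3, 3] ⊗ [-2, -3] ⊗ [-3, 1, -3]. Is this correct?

Yes

Reconstruct entrywise from the claimed factors. For example, T[2,2,1] = 27 and Σₗ aₗ[2]bₗ[2]cₗ[1] = (1)·(3)·(0) + (3)·(-3)·(-3) = 27; checking all 12 entries, every one matches. The claim holds.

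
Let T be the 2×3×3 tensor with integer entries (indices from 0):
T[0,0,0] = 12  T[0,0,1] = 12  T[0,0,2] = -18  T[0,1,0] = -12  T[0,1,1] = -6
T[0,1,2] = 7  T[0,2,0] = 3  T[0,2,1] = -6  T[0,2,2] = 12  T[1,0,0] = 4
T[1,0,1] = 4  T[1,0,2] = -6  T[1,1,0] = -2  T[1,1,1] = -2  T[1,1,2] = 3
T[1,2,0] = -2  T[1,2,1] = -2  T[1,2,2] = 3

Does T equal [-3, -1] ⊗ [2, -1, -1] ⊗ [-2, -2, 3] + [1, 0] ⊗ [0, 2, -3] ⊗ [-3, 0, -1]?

Yes

Reconstruct entrywise from the claimed factors. For example, T[0,1,0] = -12 and Σₗ aₗ[0]bₗ[1]cₗ[0] = (-3)·(-1)·(-2) + (1)·(2)·(-3) = -12; checking all 18 entries, every one matches. The claim holds.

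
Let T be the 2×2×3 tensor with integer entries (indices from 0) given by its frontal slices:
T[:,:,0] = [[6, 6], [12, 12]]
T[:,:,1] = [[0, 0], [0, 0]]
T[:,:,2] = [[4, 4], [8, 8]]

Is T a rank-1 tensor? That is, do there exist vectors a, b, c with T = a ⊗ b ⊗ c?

If T = a ⊗ b ⊗ c then every fibre of T is a multiple of the corresponding factor, so read the factors off the fibres through the nonzero entry T[0,0,0] = 6.
The mode-1 fibre T[:,0,0] = [6, 12] gives a = [1, 2] (primitive direction); the mode-2 fibre T[0,:,0] = [6, 6] gives b = [1, 1]; then c[k] = T[0,0,k] / (a[0]·b[0]) = [6, 0, 4] / 1 = [6, 0, 4].
Expanding [1, 2] ⊗ [1, 1] ⊗ [6, 0, 4] reproduces all 12 entries of T, so T = [1, 2] ⊗ [1, 1] ⊗ [6, 0, 4] and rank(T) ≤ 1.
Equivalently every frontal slice T[:,:,k] is c[k] times the rank-1 matrix [1, 2] ⊗ [1, 1]. So T has rank 1 (it is nonzero).

Yes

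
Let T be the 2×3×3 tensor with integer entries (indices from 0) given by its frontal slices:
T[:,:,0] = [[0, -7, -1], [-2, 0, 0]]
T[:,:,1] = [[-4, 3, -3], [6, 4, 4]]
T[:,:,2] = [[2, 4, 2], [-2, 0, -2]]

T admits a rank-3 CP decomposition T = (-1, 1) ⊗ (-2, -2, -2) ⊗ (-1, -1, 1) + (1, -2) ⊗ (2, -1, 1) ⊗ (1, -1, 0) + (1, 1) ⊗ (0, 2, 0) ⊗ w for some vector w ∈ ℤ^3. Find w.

w = (-2, 2, 1)

Subtract the known terms from T to get the rank-1 residual R = (1, 1) ⊗ (0, 2, 0) ⊗ w, so R[i,j,k] = a[i]·b[j]·w[k]. Pick indices with nonzero a[0]·b[1] = (1)·(2) = 2. Only the fibre through (0,1,·) is needed: R[0,1,:] = T[0,1,:] − Σₗ aₗ[0]bₗ[1]cₗ = [-7, 3, 4] − (-1)·(-2)·(-1, -1, 1) − (1)·(-1)·(1, -1, 0) = [-4, 4, 2]. Then w[k] = R[0,1,k] / 2 for each k, giving w = [-4, 4, 2] / 2 = (-2, 2, 1).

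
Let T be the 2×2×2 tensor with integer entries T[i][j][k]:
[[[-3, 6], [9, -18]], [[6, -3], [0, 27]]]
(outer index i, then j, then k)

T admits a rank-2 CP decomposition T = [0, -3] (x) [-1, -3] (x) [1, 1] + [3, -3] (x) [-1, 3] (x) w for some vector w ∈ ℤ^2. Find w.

w = [1, -2]

Subtract the known terms from T to get the rank-1 residual R = [3, -3] (x) [-1, 3] (x) w, so R[i,j,k] = a[i]·b[j]·w[k]. Pick indices with nonzero a[0]·b[0] = (3)·(-1) = -3. Only the fibre through (0,0,·) is needed: R[0,0,:] = T[0,0,:] − Σₗ aₗ[0]bₗ[0]cₗ = [-3, 6] − (0)·(-1)·[1, 1] = [-3, 6]. Then w[k] = R[0,0,k] / -3 for each k, giving w = [-3, 6] / -3 = [1, -2].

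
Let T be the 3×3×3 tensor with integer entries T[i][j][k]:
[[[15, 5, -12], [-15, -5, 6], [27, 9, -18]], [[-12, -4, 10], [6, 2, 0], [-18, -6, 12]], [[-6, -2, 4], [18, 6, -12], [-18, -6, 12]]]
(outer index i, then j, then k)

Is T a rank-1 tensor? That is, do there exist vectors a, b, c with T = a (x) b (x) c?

No

The mode-3 unfolding of T (rows indexed by k, columns by (i,j) = (0,0), (0,1), (0,2), (1,0), (1,1), (1,2), (2,0), (2,1), (2,2)) is [[15, -15, 27, -12, 6, -18, -6, 18, -18], [5, -5, 9, -4, 2, -6, -2, 6, -6], [-12, 6, -18, 10, 0, 12, 4, -12, 12]].
There the 2×2 minor on rows k ∈ {0, 2}, columns (i,j) ∈ {(0,0), (0,1)} is det [[15, -15], [-12, 6]] = -90 ≠ 0, so this unfolding has rank ≥ 2; CP rank is at least every unfolding rank, so rank(T) ≥ 2.
In particular rank(T) ≥ 2 > 1, so T is not rank-1.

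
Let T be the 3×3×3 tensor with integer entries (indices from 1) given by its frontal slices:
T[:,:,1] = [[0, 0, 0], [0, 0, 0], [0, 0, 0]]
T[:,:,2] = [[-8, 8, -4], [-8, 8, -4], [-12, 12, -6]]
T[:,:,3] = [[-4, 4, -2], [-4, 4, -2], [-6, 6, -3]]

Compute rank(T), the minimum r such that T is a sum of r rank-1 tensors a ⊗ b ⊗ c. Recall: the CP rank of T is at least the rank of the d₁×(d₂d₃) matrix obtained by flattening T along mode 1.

1

Lower bound: T ≠ 0 (e.g. T[1,1,2] = -8), so rank(T) ≥ 1.
Upper bound: the mode-1 fibre T[:,1,2] = [-8, -8, -12] gives a = (2, 2, 3) (primitive direction); the mode-2 fibre T[1,:,2] = [-8, 8, -4] gives b = (2, -2, 1); then c[k] = T[1,1,k] / (a[1]·b[1]) = [0, -8, -4] / 4 = (0, -2, -1).
Expanding (2, 2, 3) ⊗ (2, -2, 1) ⊗ (0, -2, -1) reproduces all 27 entries of T, so T = (2, 2, 3) ⊗ (2, -2, 1) ⊗ (0, -2, -1) and rank(T) ≤ 1.
These bounds meet, so rank(T) = 1.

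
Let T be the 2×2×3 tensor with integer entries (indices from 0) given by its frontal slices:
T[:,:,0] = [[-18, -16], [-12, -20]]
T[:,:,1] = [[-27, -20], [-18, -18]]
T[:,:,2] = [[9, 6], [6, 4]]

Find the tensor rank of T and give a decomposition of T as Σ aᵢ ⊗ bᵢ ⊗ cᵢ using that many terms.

rank(T) = 2

Lower bound: the mode-3 unfolding of T (rows indexed by k, columns by (i,j) = (0,0), (0,1), (1,0), (1,1)) is [[-18, -16, -12, -20], [-27, -20, -18, -18], [9, 6, 6, 4]].
There the 2×2 minor on rows k ∈ {0, 1}, columns (i,j) ∈ {(0,0), (0,1)} is det [[-18, -16], [-27, -20]] = -72 ≠ 0, so this unfolding has rank ≥ 2; CP rank is at least every unfolding rank, so rank(T) ≥ 2. (Unfolding ranks only ever bound the CP rank from below — rank(T) can be strictly larger than all of them — so the matching upper bound has to come from an explicit 2-term decomposition.)
Upper bound — finding two terms. Write S_k = T[:,:,k] for the frontal slices: S₀ = [[-18, -16], [-12, -20]], S₁ = [[-27, -20], [-18, -18]], S₂ = [[9, 6], [6, 4]].
If T = a₁ ⊗ b₁ ⊗ c₁ + a₂ ⊗ b₂ ⊗ c₂ then each S_k = c₁[k]·a₁b₁ᵀ + c₂[k]·a₂b₂ᵀ. S₀ and S₁ are linearly independent, so a₁b₁ᵀ and a₂b₂ᵀ must span the same plane of matrices: they are the rank-1 matrices of the form x·S₀ + y·S₁.
det(x·S₀ + y·S₁) is 168·x² + 336·xy + 126·y² = 42·(2·x + 3·y)(2·x + y), vanishing at (x:y) = (3:-2) and (1:-2).
M₁ = 3·S₀ − 2·S₁ = [[0, -8], [0, -24]] = (-8)·[1, 3][0, 1]ᵀ and M₂ = S₀ − 2·S₁ = [[36, 24], [24, 16]] = 4·[3, 2][3, 2]ᵀ, so take a₁ = [1, 3], b₁ = [0, 1], a₂ = [3, 2], b₂ = [3, 2].
Each slice is an integer combination of E₁ = a₁b₁ᵀ and E₂ = a₂b₂ᵀ: S₀ = −4·E₁ − 2·E₂, S₁ = −2·E₁ − 3·E₂, S₂ = E₂; reading off coefficients, c₁ = [-4, -2, 0] and c₂ = [-2, -3, 1].
Hence T = [1, 3] ⊗ [0, 1] ⊗ [-4, -2, 0] + [3, 2] ⊗ [3, 2] ⊗ [-2, -3, 1], so rank(T) ≤ 2.
These bounds meet, so rank(T) = 2.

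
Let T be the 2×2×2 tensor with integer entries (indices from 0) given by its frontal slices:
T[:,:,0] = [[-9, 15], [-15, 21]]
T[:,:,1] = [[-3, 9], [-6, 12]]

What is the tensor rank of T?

2

Lower bound: the mode-3 unfolding of T (rows indexed by k, columns by (i,j) = (0,0), (0,1), (1,0), (1,1)) is [[-9, 15, -15, 21], [-3, 9, -6, 12]].
There the 2×2 minor on rows k ∈ {0, 1}, columns (i,j) ∈ {(0,0), (0,1)} is det [[-9, 15], [-3, 9]] = -36 ≠ 0, so this unfolding has rank ≥ 2; CP rank is at least every unfolding rank, so rank(T) ≥ 2. (This is only a lower bound: in general the CP rank may exceed every unfolding rank, so we still need to exhibit 2 rank-1 terms summing to T.)
Upper bound — finding two terms. Write S_k = T[:,:,k] for the frontal slices: S₀ = [[-9, 15], [-15, 21]], S₁ = [[-3, 9], [-6, 12]].
If T = a₁ ⊗ b₁ ⊗ c₁ + a₂ ⊗ b₂ ⊗ c₂ then each S_k = c₁[k]·a₁b₁ᵀ + c₂[k]·a₂b₂ᵀ. S₀ and S₁ are linearly independent, so a₁b₁ᵀ and a₂b₂ᵀ must span the same plane of matrices: they are the rank-1 matrices of the form x·S₀ + y·S₁.
det(x·S₀ + y·S₁) is 36·x² + 54·xy + 18·y² = 18·(x + y)(2·x + y), vanishing at (x:y) = (1:-1) and (1:-2).
M₁ = S₀ − S₁ = [[-6, 6], [-9, 9]] = (-3)·[2, 3][1, -1]ᵀ and M₂ = S₀ − 2·S₁ = [[-3, -3], [-3, -3]] = (-3)·[1, 1][1, 1]ᵀ, so take a₁ = [2, 3], b₁ = [1, -1], a₂ = [1, 1], b₂ = [1, 1].
Each slice is an integer combination of E₁ = a₁b₁ᵀ and E₂ = a₂b₂ᵀ: S₀ = −6·E₁ + 3·E₂, S₁ = −3·E₁ + 3·E₂; reading off coefficients, c₁ = [-6, -3] and c₂ = [3, 3].
Hence T = [2, 3] ⊗ [1, -1] ⊗ [-6, -3] + [1, 1] ⊗ [1, 1] ⊗ [3, 3], so rank(T) ≤ 2.
These bounds meet, so rank(T) = 2.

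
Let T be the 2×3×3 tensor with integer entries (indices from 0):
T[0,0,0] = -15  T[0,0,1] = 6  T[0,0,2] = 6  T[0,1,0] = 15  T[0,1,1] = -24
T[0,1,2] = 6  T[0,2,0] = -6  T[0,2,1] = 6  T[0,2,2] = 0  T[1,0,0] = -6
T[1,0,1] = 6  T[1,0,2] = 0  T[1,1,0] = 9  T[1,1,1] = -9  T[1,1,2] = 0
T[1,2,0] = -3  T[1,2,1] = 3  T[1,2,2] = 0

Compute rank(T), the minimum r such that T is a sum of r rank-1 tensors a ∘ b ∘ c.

2

Lower bound: the mode-3 unfolding of T (rows indexed by k, columns by (i,j) = (0,0), (0,1), (0,2), (1,0), (1,1), (1,2)) is [[-15, 15, -6, -6, 9, -3], [6, -24, 6, 6, -9, 3], [6, 6, 0, 0, 0, 0]].
There the 2×2 minor on rows k ∈ {0, 1}, columns (i,j) ∈ {(0,0), (0,1)} is det [[-15, 15], [6, -24]] = 270 ≠ 0, so this unfolding has rank ≥ 2; CP rank is at least every unfolding rank, so rank(T) ≥ 2. (Unfolding ranks only ever bound the CP rank from below — rank(T) can be strictly larger than all of them — so the matching upper bound has to come from an explicit 2-term decomposition.)
Upper bound — finding two terms. Write S_k = T[:,:,k] for the frontal slices: S₀ = [[-15, 15, -6], [-6, 9, -3]], S₁ = [[6, -24, 6], [6, -9, 3]], S₂ = [[6, 6, 0], [0, 0, 0]].
If T = a₁ ∘ b₁ ∘ c₁ + a₂ ∘ b₂ ∘ c₂ then each S_k = c₁[k]·a₁b₁ᵀ + c₂[k]·a₂b₂ᵀ. S₀ and S₁ are linearly independent, so a₁b₁ᵀ and a₂b₂ᵀ must span the same plane of matrices: they are the rank-1 matrices of the form x·S₀ + y·S₁.
The 2×2 minor of x·S₀ + y·S₁ on rows {0,1}, columns {0,1} is −45·x² − 45·xy + 90·y² = (-45)·(x + 2·y)(x − y), vanishing at (x:y) = (2:-1) and (1:1).
M₁ = 2·S₀ − S₁ = [[-36, 54, -18], [-18, 27, -9]] = (-9)·(2, 1)(2, -3, 1)ᵀ and M₂ = S₀ + S₁ = [[-9, -9, 0], [0, 0, 0]] = (-9)·(1, 0)(1, 1, 0)ᵀ, so take a₁ = (2, 1), b₁ = (2, -3, 1), a₂ = (1, 0), b₂ = (1, 1, 0).
Each slice is an integer combination of E₁ = a₁b₁ᵀ and E₂ = a₂b₂ᵀ: S₀ = −3·E₁ − 3·E₂, S₁ = 3·E₁ − 6·E₂, S₂ = 6·E₂; reading off coefficients, c₁ = (-3, 3, 0) and c₂ = (-3, -6, 6).
Hence T = (2, 1) ∘ (2, -3, 1) ∘ (-3, 3, 0) + (1, 0) ∘ (1, 1, 0) ∘ (-3, -6, 6), so rank(T) ≤ 2.
These bounds meet, so rank(T) = 2.
Check entry T[0,0,0] = -15: (2)·(2)·(-3) + (1)·(1)·(-3) = -15.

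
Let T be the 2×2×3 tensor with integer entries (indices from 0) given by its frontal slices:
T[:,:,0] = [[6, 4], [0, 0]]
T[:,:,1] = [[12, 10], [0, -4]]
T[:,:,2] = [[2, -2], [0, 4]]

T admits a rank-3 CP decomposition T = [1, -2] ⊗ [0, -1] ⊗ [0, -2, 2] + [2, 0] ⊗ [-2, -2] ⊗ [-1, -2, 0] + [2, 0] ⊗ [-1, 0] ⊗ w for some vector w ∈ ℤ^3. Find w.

Subtract the known terms from T to get the rank-1 residual R = [2, 0] ⊗ [-1, 0] ⊗ w, so R[i,j,k] = a[i]·b[j]·w[k]. Pick indices with nonzero a[0]·b[0] = (2)·(-1) = -2. Only the fibre through (0,0,·) is needed: R[0,0,:] = T[0,0,:] − Σₗ aₗ[0]bₗ[0]cₗ = [6, 12, 2] − (1)·(0)·[0, -2, 2] − (2)·(-2)·[-1, -2, 0] = [2, 4, 2]. Then w[k] = R[0,0,k] / -2 for each k, giving w = [2, 4, 2] / -2 = [-1, -2, -1].

w = [-1, -2, -1]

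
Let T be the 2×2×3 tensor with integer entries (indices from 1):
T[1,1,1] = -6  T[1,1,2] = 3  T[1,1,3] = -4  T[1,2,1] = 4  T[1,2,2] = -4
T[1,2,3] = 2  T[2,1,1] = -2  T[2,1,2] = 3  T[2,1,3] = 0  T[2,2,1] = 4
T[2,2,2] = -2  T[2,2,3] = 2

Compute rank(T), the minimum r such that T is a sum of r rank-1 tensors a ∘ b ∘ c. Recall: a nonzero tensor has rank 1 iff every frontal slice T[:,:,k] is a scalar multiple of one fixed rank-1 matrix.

Lower bound: the mode-3 unfolding of T (rows indexed by k, columns by (i,j) = (1,1), (1,2), (2,1), (2,2)) is [[-6, 4, -2, 4], [3, -4, 3, -2], [-4, 2, 0, 2]].
There the 3×3 minor on rows k ∈ {1, 2, 3}, columns (i,j) ∈ {(1,1), (1,2), (2,1)} is det [[-6, 4, -2], [3, -4, 3], [-4, 2, 0]] = 8 ≠ 0, so this unfolding has rank ≥ 3; CP rank is at least every unfolding rank, so rank(T) ≥ 3. (Unfolding ranks only ever bound the CP rank from below — rank(T) can be strictly larger than all of them — so the matching upper bound has to come from an explicit 3-term decomposition.)
Upper bound: T is a sum of 3 rank-1 terms, T = [0, 1] ∘ [1, -1] ∘ [0, -2, 0] + [1, -1] ∘ [1, 0] ∘ [-2, -1, -2] + [1, 1] ∘ [1, -1] ∘ [-4, 4, -2] (written with every a and b primitive with positive leading entry and the scale carried by c; CP decompositions are not unique, and this one is verified by expanding entrywise), so rank(T) ≤ 3.
These bounds meet, so rank(T) = 3.
Check entry T[1,1,3] = -4: (0)·(1)·(0) + (1)·(1)·(-2) + (1)·(1)·(-2) = -4.

3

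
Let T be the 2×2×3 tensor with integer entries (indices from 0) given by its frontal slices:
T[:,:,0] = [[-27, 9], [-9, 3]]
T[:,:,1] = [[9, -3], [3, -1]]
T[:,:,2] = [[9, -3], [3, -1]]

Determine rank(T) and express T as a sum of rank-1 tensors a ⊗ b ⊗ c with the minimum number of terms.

rank(T) = 1

Lower bound: T ≠ 0 (e.g. T[0,0,0] = -27), so rank(T) ≥ 1.
Upper bound: if T = a ⊗ b ⊗ c then every fibre of T is a multiple of the corresponding factor, so read the factors off the fibres through the nonzero entry T[0,0,0] = -27.
The mode-1 fibre T[:,0,0] = [-27, -9] gives a = [3, 1] (primitive direction); the mode-2 fibre T[0,:,0] = [-27, 9] gives b = [3, -1]; then c[k] = T[0,0,k] / (a[0]·b[0]) = [-27, 9, 9] / 9 = [-3, 1, 1].
Expanding [3, 1] ⊗ [3, -1] ⊗ [-3, 1, 1] reproduces all 12 entries of T, so T = [3, 1] ⊗ [3, -1] ⊗ [-3, 1, 1] and rank(T) ≤ 1.
These bounds meet, so rank(T) = 1.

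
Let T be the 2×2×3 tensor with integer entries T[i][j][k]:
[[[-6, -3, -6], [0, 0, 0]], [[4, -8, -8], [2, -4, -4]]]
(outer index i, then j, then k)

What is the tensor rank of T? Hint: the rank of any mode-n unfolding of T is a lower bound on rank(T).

Lower bound: the mode-2 unfolding of T (rows indexed by j, columns by (i,k) = (0,0), (0,1), (0,2), (1,0), (1,1), (1,2)) is [[-6, -3, -6, 4, -8, -8], [0, 0, 0, 2, -4, -4]].
There the 2×2 minor on rows j ∈ {0, 1}, columns (i,k) ∈ {(0,0), (1,0)} is det [[-6, 4], [0, 2]] = -12 ≠ 0, so this unfolding has rank ≥ 2; CP rank is at least every unfolding rank, so rank(T) ≥ 2. (Flattening ranks never certify an upper bound on CP rank; for that we must actually write T with 2 rank-1 terms.)
Upper bound — finding two terms. Write S_k = T[:,:,k] for the frontal slices: S₀ = [[-6, 0], [4, 2]], S₁ = [[-3, 0], [-8, -4]], S₂ = [[-6, 0], [-8, -4]].
If T = a₁ (x) b₁ (x) c₁ + a₂ (x) b₂ (x) c₂ then each S_k = c₁[k]·a₁b₁ᵀ + c₂[k]·a₂b₂ᵀ. S₀ and S₁ are linearly independent, so a₁b₁ᵀ and a₂b₂ᵀ must span the same plane of matrices: they are the rank-1 matrices of the form x·S₀ + y·S₁.
det(x·S₀ + y·S₁) is −12·x² + 18·xy + 12·y² = (-6)·(x − 2·y)(2·x + y), vanishing at (x:y) = (2:1) and (1:-2).
M₁ = 2·S₀ + S₁ = [[-15, 0], [0, 0]] = (-15)·(1, 0)(1, 0)ᵀ and M₂ = S₀ − 2·S₁ = [[0, 0], [20, 10]] = 10·(0, 1)(2, 1)ᵀ, so take a₁ = (1, 0), b₁ = (1, 0), a₂ = (0, 1), b₂ = (2, 1).
Each slice is an integer combination of E₁ = a₁b₁ᵀ and E₂ = a₂b₂ᵀ: S₀ = −6·E₁ + 2·E₂, S₁ = −3·E₁ − 4·E₂, S₂ = −6·E₁ − 4·E₂; reading off coefficients, c₁ = (-6, -3, -6) and c₂ = (2, -4, -4).
Hence T = (1, 0) (x) (1, 0) (x) (-6, -3, -6) + (0, 1) (x) (2, 1) (x) (2, -4, -4), so rank(T) ≤ 2.
These bounds meet, so rank(T) = 2.

2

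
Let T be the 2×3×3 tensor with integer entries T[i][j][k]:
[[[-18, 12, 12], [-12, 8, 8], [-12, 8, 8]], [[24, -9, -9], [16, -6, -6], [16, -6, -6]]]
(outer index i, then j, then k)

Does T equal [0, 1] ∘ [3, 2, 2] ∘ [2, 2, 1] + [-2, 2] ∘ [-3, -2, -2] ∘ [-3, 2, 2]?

No

Reconstruct entry (1,0,1) from the claimed factors: Σₗ aₗ[1]bₗ[0]cₗ[1] = (1)·(3)·(2) + (2)·(-3)·(2) = -6, but T[1,0,1] = -9. The claim is false.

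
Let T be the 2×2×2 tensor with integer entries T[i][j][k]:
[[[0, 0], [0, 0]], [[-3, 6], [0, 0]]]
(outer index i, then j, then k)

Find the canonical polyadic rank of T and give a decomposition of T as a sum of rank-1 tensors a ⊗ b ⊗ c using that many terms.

rank(T) = 1

Lower bound: T ≠ 0 (e.g. T[1,0,0] = -3), so rank(T) ≥ 1.
Upper bound: if T = a ⊗ b ⊗ c then every fibre of T is a multiple of the corresponding factor, so read the factors off the fibres through the nonzero entry T[1,0,0] = -3.
The mode-1 fibre T[:,0,0] = [0, -3] gives a = (0, 1) (primitive direction); the mode-2 fibre T[1,:,0] = [-3, 0] gives b = (1, 0); then c[k] = T[1,0,k] / (a[1]·b[0]) = [-3, 6] / 1 = (-3, 6).
Expanding (0, 1) ⊗ (1, 0) ⊗ (-3, 6) reproduces all 8 entries of T, so T = (0, 1) ⊗ (1, 0) ⊗ (-3, 6) and rank(T) ≤ 1.
These bounds meet, so rank(T) = 1.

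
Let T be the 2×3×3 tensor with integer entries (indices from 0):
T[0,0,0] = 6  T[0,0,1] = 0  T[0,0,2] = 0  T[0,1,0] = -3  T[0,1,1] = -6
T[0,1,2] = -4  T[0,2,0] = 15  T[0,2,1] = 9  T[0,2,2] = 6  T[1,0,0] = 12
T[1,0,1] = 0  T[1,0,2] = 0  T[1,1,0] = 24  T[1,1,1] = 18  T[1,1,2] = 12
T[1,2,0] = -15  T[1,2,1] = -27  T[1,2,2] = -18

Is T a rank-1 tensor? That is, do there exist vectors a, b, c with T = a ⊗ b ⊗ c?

No

The mode-2 unfolding of T (rows indexed by j, columns by (i,k) = (0,0), (0,1), (0,2), (1,0), (1,1), (1,2)) is [[6, 0, 0, 12, 0, 0], [-3, -6, -4, 24, 18, 12], [15, 9, 6, -15, -27, -18]].
There the 2×2 minor on rows j ∈ {0, 1}, columns (i,k) ∈ {(0,0), (0,1)} is det [[6, 0], [-3, -6]] = -36 ≠ 0, so this unfolding has rank ≥ 2; CP rank is at least every unfolding rank, so rank(T) ≥ 2.
In particular rank(T) ≥ 2 > 1, so T is not rank-1.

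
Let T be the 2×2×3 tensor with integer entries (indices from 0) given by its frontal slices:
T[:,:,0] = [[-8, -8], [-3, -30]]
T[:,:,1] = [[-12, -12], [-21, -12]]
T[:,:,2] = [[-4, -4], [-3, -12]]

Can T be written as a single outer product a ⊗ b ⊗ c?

No

The mode-2 unfolding of T (rows indexed by j, columns by (i,k) = (0,0), (0,1), (0,2), (1,0), (1,1), (1,2)) is [[-8, -12, -4, -3, -21, -3], [-8, -12, -4, -30, -12, -12]].
There the 2×2 minor on rows j ∈ {0, 1}, columns (i,k) ∈ {(0,0), (1,0)} is det [[-8, -3], [-8, -30]] = 216 ≠ 0, so this unfolding has rank ≥ 2; CP rank is at least every unfolding rank, so rank(T) ≥ 2.
In particular rank(T) ≥ 2 > 1, so T is not rank-1.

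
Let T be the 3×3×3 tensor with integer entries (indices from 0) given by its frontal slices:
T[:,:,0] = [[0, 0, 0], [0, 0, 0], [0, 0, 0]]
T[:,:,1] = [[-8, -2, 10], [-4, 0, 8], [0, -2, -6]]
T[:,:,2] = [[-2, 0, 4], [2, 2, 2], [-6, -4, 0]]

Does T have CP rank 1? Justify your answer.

The mode-3 unfolding of T (rows indexed by k, columns by (i,j) = (0,0), (0,1), (0,2), (1,0), (1,1), (1,2), (2,0), (2,1), (2,2)) is [[0, 0, 0, 0, 0, 0, 0, 0, 0], [-8, -2, 10, -4, 0, 8, 0, -2, -6], [-2, 0, 4, 2, 2, 2, -6, -4, 0]].
There the 2×2 minor on rows k ∈ {1, 2}, columns (i,j) ∈ {(0,0), (0,1)} is det [[-8, -2], [-2, 0]] = -4 ≠ 0, so this unfolding has rank ≥ 2; CP rank is at least every unfolding rank, so rank(T) ≥ 2.
In particular rank(T) ≥ 2 > 1, so T is not rank-1.

No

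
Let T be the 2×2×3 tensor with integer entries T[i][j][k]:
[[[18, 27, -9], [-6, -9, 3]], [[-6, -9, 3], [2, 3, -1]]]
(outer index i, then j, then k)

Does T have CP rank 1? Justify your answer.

If T = a ⊗ b ⊗ c then every fibre of T is a multiple of the corresponding factor, so read the factors off the fibres through the nonzero entry T[0,0,0] = 18.
The mode-1 fibre T[:,0,0] = [18, -6] gives a = (3, -1) (primitive direction); the mode-2 fibre T[0,:,0] = [18, -6] gives b = (3, -1); then c[k] = T[0,0,k] / (a[0]·b[0]) = [18, 27, -9] / 9 = (2, 3, -1).
Expanding (3, -1) ⊗ (3, -1) ⊗ (2, 3, -1) reproduces all 12 entries of T, so T = (3, -1) ⊗ (3, -1) ⊗ (2, 3, -1) and rank(T) ≤ 1.
Equivalently every frontal slice T[:,:,k] is c[k] times the rank-1 matrix (3, -1) ⊗ (3, -1). So T has rank 1 (it is nonzero).

Yes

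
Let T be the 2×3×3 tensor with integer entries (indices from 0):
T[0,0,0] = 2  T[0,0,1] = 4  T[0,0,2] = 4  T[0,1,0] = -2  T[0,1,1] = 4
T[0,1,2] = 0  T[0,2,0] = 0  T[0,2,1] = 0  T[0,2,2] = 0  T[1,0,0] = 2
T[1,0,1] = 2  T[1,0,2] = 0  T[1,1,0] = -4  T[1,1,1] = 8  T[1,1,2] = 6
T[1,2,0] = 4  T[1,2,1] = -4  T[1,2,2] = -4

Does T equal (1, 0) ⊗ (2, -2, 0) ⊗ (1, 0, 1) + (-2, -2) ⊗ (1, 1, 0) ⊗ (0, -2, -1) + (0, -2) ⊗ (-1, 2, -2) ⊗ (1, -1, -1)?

Reconstruct entrywise from the claimed factors. For example, T[1,1,2] = 6 and Σₗ aₗ[1]bₗ[1]cₗ[2] = (0)·(-2)·(1) + (-2)·(1)·(-1) + (-2)·(2)·(-1) = 6; checking all 18 entries, every one matches. The claim holds.

Yes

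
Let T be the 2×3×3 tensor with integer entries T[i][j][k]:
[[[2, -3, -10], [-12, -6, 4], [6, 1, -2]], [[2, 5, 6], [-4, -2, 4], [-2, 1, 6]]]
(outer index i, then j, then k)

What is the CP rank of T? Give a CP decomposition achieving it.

rank(T) = 3

Lower bound: the mode-3 unfolding of T (rows indexed by k, columns by (i,j) = (0,0), (0,1), (0,2), (1,0), (1,1), (1,2)) is [[2, -12, 6, 2, -4, -2], [-3, -6, 1, 5, -2, 1], [-10, 4, -2, 6, 4, 6]].
There the 3×3 minor on rows k ∈ {0, 1, 2}, columns (i,j) ∈ {(0,0), (0,1), (0,2)} is det [[2, -12, 6], [-3, -6, 1], [-10, 4, -2]] = -224 ≠ 0, so this unfolding has rank ≥ 3; CP rank is at least every unfolding rank, so rank(T) ≥ 3. (Unfolding ranks only ever bound the CP rank from below — rank(T) can be strictly larger than all of them — so the matching upper bound has to come from an explicit 3-term decomposition.)
Upper bound: T is a sum of 3 rank-1 terms, T = [1, -1] ⊗ [2, 0, 1] ⊗ [0, -2, -4] + [1, 0] ⊗ [0, 1, -1] ⊗ [-8, -4, 0] + [1, 1] ⊗ [1, -2, -1] ⊗ [2, 1, -2] (one valid choice — decompositions are not unique — normalised so each a, b is primitive with positive first nonzero entry; check it by expanding all entries), so rank(T) ≤ 3.
These bounds meet, so rank(T) = 3.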